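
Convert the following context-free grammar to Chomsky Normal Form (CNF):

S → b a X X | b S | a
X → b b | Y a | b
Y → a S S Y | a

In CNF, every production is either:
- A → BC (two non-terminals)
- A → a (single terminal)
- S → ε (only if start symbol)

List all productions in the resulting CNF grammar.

TB → b; TA → a; S → a; X → b; Y → a; S → TB X0; X0 → TA X1; X1 → X X; S → TB S; X → TB TB; X → Y TA; Y → TA X2; X2 → S X3; X3 → S Y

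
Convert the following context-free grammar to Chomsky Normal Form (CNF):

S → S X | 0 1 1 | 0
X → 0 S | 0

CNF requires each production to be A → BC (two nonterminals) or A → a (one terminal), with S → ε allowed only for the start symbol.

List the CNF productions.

T0 → 0; T1 → 1; S → 0; X → 0; S → S X; S → T0 X0; X0 → T1 T1; X → T0 S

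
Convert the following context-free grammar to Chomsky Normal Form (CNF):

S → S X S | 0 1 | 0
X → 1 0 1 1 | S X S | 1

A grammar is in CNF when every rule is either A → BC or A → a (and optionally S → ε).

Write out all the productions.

T0 → 0; T1 → 1; S → 0; X → 1; S → S X0; X0 → X S; S → T0 T1; X → T1 X1; X1 → T0 X2; X2 → T1 T1; X → S X3; X3 → X S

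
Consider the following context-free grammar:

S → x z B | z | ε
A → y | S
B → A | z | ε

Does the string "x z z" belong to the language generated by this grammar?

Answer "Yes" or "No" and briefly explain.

Yes - a valid derivation exists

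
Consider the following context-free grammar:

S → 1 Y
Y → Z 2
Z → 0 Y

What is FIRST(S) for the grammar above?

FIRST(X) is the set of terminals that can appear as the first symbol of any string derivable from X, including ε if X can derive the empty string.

We compute FIRST(S) using the standard algorithm.
FIRST(S) = {1}
FIRST(Y) = {0}
FIRST(Z) = {0}
Therefore, FIRST(S) = {1}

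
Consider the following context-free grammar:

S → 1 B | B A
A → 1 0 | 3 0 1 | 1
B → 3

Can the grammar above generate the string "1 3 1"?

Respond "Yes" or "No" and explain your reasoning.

No - no valid derivation exists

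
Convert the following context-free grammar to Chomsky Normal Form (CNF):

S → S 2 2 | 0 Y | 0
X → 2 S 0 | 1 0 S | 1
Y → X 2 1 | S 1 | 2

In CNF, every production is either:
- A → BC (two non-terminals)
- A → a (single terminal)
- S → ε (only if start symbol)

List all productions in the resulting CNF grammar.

T2 → 2; T0 → 0; S → 0; T1 → 1; X → 1; Y → 2; S → S X0; X0 → T2 T2; S → T0 Y; X → T2 X1; X1 → S T0; X → T1 X2; X2 → T0 S; Y → X X3; X3 → T2 T1; Y → S T1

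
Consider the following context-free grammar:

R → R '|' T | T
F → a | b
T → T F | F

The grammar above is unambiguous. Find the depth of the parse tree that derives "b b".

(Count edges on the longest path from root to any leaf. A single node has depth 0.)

4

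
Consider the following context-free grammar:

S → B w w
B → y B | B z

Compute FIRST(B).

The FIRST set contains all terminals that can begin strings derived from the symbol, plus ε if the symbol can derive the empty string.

We compute FIRST(B) using the standard algorithm.
FIRST(B) = {y}
FIRST(S) = {y}
Therefore, FIRST(B) = {y}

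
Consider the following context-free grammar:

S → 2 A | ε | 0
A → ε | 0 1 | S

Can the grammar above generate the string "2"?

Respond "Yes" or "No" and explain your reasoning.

Yes - a valid derivation exists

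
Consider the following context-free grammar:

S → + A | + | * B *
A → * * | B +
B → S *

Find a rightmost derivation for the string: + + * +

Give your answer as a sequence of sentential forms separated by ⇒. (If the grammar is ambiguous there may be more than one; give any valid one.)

S ⇒ + A ⇒ + B + ⇒ + S * + ⇒ + + * +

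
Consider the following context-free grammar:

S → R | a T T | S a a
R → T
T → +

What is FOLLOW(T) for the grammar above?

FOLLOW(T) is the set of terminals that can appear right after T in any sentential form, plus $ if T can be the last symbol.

We compute FOLLOW(T) using the standard algorithm.
FOLLOW(S) starts with {$}.
FIRST(R) = {+}
FIRST(S) = {+, a}
FIRST(T) = {+}
FOLLOW(R) = {$, a}
FOLLOW(S) = {$, a}
FOLLOW(T) = {$, +, a}
Therefore, FOLLOW(T) = {$, +, a}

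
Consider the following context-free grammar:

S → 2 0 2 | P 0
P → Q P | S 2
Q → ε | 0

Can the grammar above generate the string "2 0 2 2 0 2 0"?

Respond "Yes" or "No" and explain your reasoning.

Yes - a valid derivation exists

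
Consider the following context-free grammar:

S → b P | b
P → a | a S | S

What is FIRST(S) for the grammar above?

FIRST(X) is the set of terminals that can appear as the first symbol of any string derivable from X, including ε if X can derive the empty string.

We compute FIRST(S) using the standard algorithm.
FIRST(P) = {a, b}
FIRST(S) = {b}
Therefore, FIRST(S) = {b}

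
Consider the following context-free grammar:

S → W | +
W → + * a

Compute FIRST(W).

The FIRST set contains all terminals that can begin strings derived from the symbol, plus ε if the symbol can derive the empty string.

We compute FIRST(W) using the standard algorithm.
FIRST(S) = {+}
FIRST(W) = {+}
Therefore, FIRST(W) = {+}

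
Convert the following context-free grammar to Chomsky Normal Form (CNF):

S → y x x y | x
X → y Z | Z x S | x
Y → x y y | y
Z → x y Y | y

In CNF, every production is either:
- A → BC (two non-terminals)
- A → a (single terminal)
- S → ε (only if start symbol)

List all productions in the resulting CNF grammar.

TY → y; TX → x; S → x; X → x; Y → y; Z → y; S → TY X0; X0 → TX X1; X1 → TX TY; X → TY Z; X → Z X2; X2 → TX S; Y → TX X3; X3 → TY TY; Z → TX X4; X4 → TY Y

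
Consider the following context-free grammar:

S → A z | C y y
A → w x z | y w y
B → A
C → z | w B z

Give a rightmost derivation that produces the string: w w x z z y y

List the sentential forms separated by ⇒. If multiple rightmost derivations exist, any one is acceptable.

S ⇒ C y y ⇒ w B z y y ⇒ w A z y y ⇒ w w x z z y y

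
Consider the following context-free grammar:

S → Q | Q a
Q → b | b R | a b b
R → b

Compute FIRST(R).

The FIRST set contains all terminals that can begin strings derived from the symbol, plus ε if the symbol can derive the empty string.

We compute FIRST(R) using the standard algorithm.
FIRST(Q) = {a, b}
FIRST(R) = {b}
FIRST(S) = {a, b}
Therefore, FIRST(R) = {b}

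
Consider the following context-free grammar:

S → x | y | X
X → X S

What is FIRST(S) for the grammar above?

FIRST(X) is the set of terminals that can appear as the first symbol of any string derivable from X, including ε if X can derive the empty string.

We compute FIRST(S) using the standard algorithm.
FIRST(S) = {x, y}
FIRST(X) = {}
Therefore, FIRST(S) = {x, y}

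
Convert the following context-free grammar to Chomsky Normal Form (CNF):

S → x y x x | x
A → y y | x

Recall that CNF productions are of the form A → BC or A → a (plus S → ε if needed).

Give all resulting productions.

TX → x; TY → y; S → x; A → x; S → TX X0; X0 → TY X1; X1 → TX TX; A → TY TY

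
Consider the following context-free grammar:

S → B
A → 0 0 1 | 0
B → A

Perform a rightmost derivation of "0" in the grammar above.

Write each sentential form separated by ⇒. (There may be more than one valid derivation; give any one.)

S ⇒ B ⇒ A ⇒ 0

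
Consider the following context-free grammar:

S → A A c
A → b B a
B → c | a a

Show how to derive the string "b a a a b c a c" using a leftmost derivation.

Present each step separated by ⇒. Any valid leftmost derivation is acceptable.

S ⇒ A A c ⇒ b B a A c ⇒ b a a a A c ⇒ b a a a b B a c ⇒ b a a a b c a c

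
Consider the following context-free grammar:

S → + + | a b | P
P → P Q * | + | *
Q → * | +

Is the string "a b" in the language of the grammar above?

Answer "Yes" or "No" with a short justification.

Yes - a valid derivation exists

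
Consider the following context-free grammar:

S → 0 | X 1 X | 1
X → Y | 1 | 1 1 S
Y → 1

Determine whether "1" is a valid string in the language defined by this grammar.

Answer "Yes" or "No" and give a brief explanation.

Yes - a valid derivation exists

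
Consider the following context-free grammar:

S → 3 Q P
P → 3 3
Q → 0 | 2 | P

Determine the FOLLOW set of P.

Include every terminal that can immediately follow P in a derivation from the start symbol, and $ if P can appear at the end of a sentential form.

We compute FOLLOW(P) using the standard algorithm.
FOLLOW(S) starts with {$}.
FIRST(P) = {3}
FIRST(Q) = {0, 2, 3}
FIRST(S) = {3}
FOLLOW(P) = {$, 3}
FOLLOW(Q) = {3}
FOLLOW(S) = {$}
Therefore, FOLLOW(P) = {$, 3}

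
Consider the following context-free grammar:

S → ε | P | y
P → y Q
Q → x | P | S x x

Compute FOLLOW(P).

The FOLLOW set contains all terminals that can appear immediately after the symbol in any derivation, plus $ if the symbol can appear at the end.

We compute FOLLOW(P) using the standard algorithm.
FOLLOW(S) starts with {$}.
FIRST(P) = {y}
FIRST(Q) = {x, y}
FIRST(S) = {y, ε}
FOLLOW(P) = {$, x}
FOLLOW(Q) = {$, x}
FOLLOW(S) = {$, x}
Therefore, FOLLOW(P) = {$, x}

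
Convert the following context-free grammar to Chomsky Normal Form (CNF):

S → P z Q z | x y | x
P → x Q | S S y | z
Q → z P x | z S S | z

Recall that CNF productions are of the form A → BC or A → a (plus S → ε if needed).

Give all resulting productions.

TZ → z; TX → x; TY → y; S → x; P → z; Q → z; S → P X0; X0 → TZ X1; X1 → Q TZ; S → TX TY; P → TX Q; P → S X2; X2 → S TY; Q → TZ X3; X3 → P TX; Q → TZ X4; X4 → S S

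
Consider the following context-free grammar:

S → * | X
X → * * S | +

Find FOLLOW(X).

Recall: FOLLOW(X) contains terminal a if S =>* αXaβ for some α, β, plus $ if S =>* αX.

We compute FOLLOW(X) using the standard algorithm.
FOLLOW(S) starts with {$}.
FIRST(S) = {*, +}
FIRST(X) = {*, +}
FOLLOW(S) = {$}
FOLLOW(X) = {$}
Therefore, FOLLOW(X) = {$}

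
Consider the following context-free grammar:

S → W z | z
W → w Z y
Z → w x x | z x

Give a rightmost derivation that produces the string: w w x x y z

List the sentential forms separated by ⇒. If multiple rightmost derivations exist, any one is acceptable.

S ⇒ W z ⇒ w Z y z ⇒ w w x x y z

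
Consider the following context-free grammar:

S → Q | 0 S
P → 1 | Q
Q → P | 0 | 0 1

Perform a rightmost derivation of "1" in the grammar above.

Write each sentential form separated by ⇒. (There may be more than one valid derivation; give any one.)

S ⇒ Q ⇒ P ⇒ 1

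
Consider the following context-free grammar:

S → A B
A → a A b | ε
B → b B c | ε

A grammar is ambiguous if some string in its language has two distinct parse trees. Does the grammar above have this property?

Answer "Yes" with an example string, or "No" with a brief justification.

No - the grammar is unambiguous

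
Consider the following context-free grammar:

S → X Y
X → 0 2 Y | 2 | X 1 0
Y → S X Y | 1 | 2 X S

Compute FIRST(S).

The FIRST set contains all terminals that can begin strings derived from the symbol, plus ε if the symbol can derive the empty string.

We compute FIRST(S) using the standard algorithm.
FIRST(S) = {0, 2}
FIRST(X) = {0, 2}
FIRST(Y) = {0, 1, 2}
Therefore, FIRST(S) = {0, 2}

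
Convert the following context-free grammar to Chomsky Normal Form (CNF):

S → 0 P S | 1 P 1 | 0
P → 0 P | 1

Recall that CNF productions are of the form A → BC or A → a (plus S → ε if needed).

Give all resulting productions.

T0 → 0; T1 → 1; S → 0; P → 1; S → T0 X0; X0 → P S; S → T1 X1; X1 → P T1; P → T0 P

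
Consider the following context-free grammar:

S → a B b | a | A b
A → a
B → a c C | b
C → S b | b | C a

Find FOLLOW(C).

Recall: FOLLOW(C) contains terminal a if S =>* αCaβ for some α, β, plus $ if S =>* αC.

We compute FOLLOW(C) using the standard algorithm.
FOLLOW(S) starts with {$}.
FIRST(A) = {a}
FIRST(B) = {a, b}
FIRST(C) = {a, b}
FIRST(S) = {a}
FOLLOW(A) = {b}
FOLLOW(B) = {b}
FOLLOW(C) = {a, b}
FOLLOW(S) = {$, b}
Therefore, FOLLOW(C) = {a, b}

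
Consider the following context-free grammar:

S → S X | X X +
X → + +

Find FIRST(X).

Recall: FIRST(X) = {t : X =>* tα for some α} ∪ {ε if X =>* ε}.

We compute FIRST(X) using the standard algorithm.
FIRST(S) = {+}
FIRST(X) = {+}
Therefore, FIRST(X) = {+}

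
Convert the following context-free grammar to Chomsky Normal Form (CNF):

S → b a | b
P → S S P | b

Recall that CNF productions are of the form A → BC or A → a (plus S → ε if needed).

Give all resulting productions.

TB → b; TA → a; S → b; P → b; S → TB TA; P → S X0; X0 → S P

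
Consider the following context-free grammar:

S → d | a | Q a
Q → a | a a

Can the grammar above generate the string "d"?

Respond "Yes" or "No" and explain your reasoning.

Yes - a valid derivation exists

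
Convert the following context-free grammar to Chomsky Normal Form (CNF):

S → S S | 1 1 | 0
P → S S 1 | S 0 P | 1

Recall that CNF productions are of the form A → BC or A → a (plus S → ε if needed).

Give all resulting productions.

T1 → 1; S → 0; T0 → 0; P → 1; S → S S; S → T1 T1; P → S X0; X0 → S T1; P → S X1; X1 → T0 P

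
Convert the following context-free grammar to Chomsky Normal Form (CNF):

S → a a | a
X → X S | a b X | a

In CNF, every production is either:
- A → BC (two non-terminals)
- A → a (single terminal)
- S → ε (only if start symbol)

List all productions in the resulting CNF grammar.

TA → a; S → a; TB → b; X → a; S → TA TA; X → X S; X → TA X0; X0 → TB X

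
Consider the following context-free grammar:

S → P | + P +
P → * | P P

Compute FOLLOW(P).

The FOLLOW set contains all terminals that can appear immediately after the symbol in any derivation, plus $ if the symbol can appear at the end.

We compute FOLLOW(P) using the standard algorithm.
FOLLOW(S) starts with {$}.
FIRST(P) = {*}
FIRST(S) = {*, +}
FOLLOW(P) = {$, *, +}
FOLLOW(S) = {$}
Therefore, FOLLOW(P) = {$, *, +}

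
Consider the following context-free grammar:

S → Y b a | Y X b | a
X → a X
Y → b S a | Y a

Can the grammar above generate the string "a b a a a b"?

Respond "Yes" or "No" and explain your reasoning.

No - no valid derivation exists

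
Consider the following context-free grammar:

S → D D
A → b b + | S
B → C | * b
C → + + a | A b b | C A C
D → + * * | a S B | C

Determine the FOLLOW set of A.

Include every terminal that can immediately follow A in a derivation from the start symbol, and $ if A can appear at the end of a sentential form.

We compute FOLLOW(A) using the standard algorithm.
FOLLOW(S) starts with {$}.
FIRST(A) = {+, a, b}
FIRST(B) = {*, +, a, b}
FIRST(C) = {+, a, b}
FIRST(D) = {+, a, b}
FIRST(S) = {+, a, b}
FOLLOW(A) = {+, a, b}
FOLLOW(B) = {$, *, +, a, b}
FOLLOW(C) = {$, *, +, a, b}
FOLLOW(D) = {$, *, +, a, b}
FOLLOW(S) = {$, *, +, a, b}
Therefore, FOLLOW(A) = {+, a, b}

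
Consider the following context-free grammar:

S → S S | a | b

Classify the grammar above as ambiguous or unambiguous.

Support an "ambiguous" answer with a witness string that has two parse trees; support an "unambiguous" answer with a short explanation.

Ambiguous - the string 'a b b b a' has two distinct parse trees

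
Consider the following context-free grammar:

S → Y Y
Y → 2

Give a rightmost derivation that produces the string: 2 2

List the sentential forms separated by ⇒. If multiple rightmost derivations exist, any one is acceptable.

S ⇒ Y Y ⇒ Y 2 ⇒ 2 2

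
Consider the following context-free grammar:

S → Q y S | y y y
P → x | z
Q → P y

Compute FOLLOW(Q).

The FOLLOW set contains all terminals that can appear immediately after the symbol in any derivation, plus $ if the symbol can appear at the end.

We compute FOLLOW(Q) using the standard algorithm.
FOLLOW(S) starts with {$}.
FIRST(P) = {x, z}
FIRST(Q) = {x, z}
FIRST(S) = {x, y, z}
FOLLOW(P) = {y}
FOLLOW(Q) = {y}
FOLLOW(S) = {$}
Therefore, FOLLOW(Q) = {y}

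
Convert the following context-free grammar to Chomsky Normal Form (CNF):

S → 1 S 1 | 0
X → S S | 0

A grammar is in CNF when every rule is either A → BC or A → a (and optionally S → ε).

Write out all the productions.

T1 → 1; S → 0; X → 0; S → T1 X0; X0 → S T1; X → S S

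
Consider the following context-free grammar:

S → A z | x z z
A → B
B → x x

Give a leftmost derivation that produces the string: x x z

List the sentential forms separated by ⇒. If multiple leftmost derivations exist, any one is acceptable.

S ⇒ A z ⇒ B z ⇒ x x z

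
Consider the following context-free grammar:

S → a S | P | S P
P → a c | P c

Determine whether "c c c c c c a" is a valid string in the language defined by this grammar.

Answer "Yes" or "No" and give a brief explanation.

No - no valid derivation exists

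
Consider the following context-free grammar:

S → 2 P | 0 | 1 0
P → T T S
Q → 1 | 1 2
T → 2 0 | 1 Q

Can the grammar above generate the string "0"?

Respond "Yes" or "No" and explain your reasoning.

Yes - a valid derivation exists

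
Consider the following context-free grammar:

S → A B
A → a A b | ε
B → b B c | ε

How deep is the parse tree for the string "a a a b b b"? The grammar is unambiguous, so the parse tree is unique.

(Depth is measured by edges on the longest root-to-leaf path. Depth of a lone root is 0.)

5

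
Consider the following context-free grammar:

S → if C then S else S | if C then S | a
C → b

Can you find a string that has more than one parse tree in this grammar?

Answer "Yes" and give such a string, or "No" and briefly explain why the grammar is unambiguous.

Yes - the string 'if b then if b then if b then a else a else a' has two distinct parse trees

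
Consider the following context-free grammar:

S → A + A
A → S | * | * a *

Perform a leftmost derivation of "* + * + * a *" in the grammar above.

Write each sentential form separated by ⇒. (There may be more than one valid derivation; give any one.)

S ⇒ A + A ⇒ * + A ⇒ * + S ⇒ * + A + A ⇒ * + * + A ⇒ * + * + * a *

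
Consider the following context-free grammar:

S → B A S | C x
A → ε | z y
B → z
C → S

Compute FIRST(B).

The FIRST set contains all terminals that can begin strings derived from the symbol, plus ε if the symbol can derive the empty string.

We compute FIRST(B) using the standard algorithm.
FIRST(A) = {z, ε}
FIRST(B) = {z}
FIRST(C) = {z}
FIRST(S) = {z}
Therefore, FIRST(B) = {z}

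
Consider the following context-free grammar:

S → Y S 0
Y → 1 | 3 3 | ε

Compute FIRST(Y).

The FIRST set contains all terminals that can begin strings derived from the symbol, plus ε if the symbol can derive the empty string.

We compute FIRST(Y) using the standard algorithm.
FIRST(S) = {1, 3}
FIRST(Y) = {1, 3, ε}
Therefore, FIRST(Y) = {1, 3, ε}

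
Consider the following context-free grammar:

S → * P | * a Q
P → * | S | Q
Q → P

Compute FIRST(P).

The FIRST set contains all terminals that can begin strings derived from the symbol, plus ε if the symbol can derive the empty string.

We compute FIRST(P) using the standard algorithm.
FIRST(P) = {*}
FIRST(Q) = {*}
FIRST(S) = {*}
Therefore, FIRST(P) = {*}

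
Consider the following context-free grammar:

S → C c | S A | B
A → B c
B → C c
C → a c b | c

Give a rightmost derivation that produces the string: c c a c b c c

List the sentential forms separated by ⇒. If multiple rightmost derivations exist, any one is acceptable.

S ⇒ S A ⇒ S B c ⇒ S C c c ⇒ S a c b c c ⇒ C c a c b c c ⇒ c c a c b c c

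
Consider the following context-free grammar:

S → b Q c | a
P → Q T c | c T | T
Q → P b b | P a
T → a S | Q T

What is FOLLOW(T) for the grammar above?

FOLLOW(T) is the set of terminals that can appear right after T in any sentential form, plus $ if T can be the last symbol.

We compute FOLLOW(T) using the standard algorithm.
FOLLOW(S) starts with {$}.
FIRST(P) = {a, c}
FIRST(Q) = {a, c}
FIRST(S) = {a, b}
FIRST(T) = {a, c}
FOLLOW(P) = {a, b}
FOLLOW(Q) = {a, c}
FOLLOW(S) = {$, a, b, c}
FOLLOW(T) = {a, b, c}
Therefore, FOLLOW(T) = {a, b, c}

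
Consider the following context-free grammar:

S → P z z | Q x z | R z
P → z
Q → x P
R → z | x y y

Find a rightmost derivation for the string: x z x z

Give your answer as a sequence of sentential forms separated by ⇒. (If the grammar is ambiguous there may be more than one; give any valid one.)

S ⇒ Q x z ⇒ x P x z ⇒ x z x z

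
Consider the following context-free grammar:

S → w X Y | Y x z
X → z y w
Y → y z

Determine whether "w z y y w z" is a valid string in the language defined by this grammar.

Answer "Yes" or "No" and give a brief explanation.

No - no valid derivation exists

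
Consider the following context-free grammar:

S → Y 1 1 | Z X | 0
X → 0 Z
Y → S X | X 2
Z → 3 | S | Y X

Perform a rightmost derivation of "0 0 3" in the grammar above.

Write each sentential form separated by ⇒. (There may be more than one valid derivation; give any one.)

S ⇒ Z X ⇒ Z 0 Z ⇒ Z 0 3 ⇒ S 0 3 ⇒ 0 0 3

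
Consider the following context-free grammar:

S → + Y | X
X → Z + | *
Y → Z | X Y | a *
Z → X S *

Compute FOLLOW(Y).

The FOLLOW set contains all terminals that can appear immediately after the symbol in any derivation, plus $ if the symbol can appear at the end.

We compute FOLLOW(Y) using the standard algorithm.
FOLLOW(S) starts with {$}.
FIRST(S) = {*, +}
FIRST(X) = {*}
FIRST(Y) = {*, a}
FIRST(Z) = {*}
FOLLOW(S) = {$, *}
FOLLOW(X) = {$, *, +, a}
FOLLOW(Y) = {$, *}
FOLLOW(Z) = {$, *, +}
Therefore, FOLLOW(Y) = {$, *}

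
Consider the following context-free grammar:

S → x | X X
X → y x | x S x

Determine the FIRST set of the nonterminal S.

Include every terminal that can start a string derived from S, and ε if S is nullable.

We compute FIRST(S) using the standard algorithm.
FIRST(S) = {x, y}
FIRST(X) = {x, y}
Therefore, FIRST(S) = {x, y}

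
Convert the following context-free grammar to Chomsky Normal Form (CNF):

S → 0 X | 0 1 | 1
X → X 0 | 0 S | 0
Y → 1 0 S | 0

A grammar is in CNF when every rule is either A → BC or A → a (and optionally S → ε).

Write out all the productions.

T0 → 0; T1 → 1; S → 1; X → 0; Y → 0; S → T0 X; S → T0 T1; X → X T0; X → T0 S; Y → T1 X0; X0 → T0 S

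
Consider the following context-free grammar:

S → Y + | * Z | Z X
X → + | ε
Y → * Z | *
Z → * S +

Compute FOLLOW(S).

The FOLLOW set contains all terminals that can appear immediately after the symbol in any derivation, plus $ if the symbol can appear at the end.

We compute FOLLOW(S) using the standard algorithm.
FOLLOW(S) starts with {$}.
FIRST(S) = {*}
FIRST(X) = {+, ε}
FIRST(Y) = {*}
FIRST(Z) = {*}
FOLLOW(S) = {$, +}
FOLLOW(X) = {$, +}
FOLLOW(Y) = {+}
FOLLOW(Z) = {$, +}
Therefore, FOLLOW(S) = {$, +}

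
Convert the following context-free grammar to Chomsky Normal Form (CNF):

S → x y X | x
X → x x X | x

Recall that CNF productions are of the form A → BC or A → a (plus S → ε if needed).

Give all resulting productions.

TX → x; TY → y; S → x; X → x; S → TX X0; X0 → TY X; X → TX X1; X1 → TX X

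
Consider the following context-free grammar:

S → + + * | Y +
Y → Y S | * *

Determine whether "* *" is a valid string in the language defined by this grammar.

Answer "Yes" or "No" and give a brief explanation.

No - no valid derivation exists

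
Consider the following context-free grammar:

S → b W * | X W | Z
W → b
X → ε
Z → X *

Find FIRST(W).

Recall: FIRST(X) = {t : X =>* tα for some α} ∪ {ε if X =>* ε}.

We compute FIRST(W) using the standard algorithm.
FIRST(S) = {*, b}
FIRST(W) = {b}
FIRST(X) = {ε}
FIRST(Z) = {*}
Therefore, FIRST(W) = {b}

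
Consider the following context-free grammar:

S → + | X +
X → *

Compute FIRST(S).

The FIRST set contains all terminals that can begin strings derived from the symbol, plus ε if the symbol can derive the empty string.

We compute FIRST(S) using the standard algorithm.
FIRST(S) = {*, +}
FIRST(X) = {*}
Therefore, FIRST(S) = {*, +}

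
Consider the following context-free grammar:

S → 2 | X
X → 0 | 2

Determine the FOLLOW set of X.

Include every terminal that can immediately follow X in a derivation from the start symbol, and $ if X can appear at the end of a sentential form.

We compute FOLLOW(X) using the standard algorithm.
FOLLOW(S) starts with {$}.
FIRST(S) = {0, 2}
FIRST(X) = {0, 2}
FOLLOW(S) = {$}
FOLLOW(X) = {$}
Therefore, FOLLOW(X) = {$}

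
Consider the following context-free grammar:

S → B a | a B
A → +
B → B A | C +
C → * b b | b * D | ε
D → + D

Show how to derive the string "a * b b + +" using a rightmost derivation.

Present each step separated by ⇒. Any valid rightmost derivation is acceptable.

S ⇒ a B ⇒ a B A ⇒ a B + ⇒ a C + + ⇒ a * b b + +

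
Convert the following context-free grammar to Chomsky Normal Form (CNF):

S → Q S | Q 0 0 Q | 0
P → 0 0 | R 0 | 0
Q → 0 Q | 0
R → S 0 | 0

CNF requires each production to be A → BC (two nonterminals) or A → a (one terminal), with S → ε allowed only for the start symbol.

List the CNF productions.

T0 → 0; S → 0; P → 0; Q → 0; R → 0; S → Q S; S → Q X0; X0 → T0 X1; X1 → T0 Q; P → T0 T0; P → R T0; Q → T0 Q; R → S T0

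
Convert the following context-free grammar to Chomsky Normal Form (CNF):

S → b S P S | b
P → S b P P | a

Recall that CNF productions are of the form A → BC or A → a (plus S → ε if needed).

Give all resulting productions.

TB → b; S → b; P → a; S → TB X0; X0 → S X1; X1 → P S; P → S X2; X2 → TB X3; X3 → P P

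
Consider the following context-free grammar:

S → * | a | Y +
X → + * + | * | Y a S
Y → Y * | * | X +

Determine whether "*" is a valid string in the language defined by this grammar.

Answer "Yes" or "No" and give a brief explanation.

Yes - a valid derivation exists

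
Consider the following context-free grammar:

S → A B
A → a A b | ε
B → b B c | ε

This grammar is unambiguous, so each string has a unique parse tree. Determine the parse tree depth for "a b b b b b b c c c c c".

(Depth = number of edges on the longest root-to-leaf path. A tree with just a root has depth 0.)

7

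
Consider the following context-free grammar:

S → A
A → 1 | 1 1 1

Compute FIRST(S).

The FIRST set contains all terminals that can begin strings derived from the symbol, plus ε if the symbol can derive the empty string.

We compute FIRST(S) using the standard algorithm.
FIRST(A) = {1}
FIRST(S) = {1}
Therefore, FIRST(S) = {1}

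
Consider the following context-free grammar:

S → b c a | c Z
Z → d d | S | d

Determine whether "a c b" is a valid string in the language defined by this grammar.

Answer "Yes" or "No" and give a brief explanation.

No - no valid derivation exists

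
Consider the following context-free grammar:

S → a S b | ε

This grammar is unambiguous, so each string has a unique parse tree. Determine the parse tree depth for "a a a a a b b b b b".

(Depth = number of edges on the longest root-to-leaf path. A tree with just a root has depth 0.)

6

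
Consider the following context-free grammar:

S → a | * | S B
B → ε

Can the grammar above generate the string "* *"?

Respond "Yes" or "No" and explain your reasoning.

No - no valid derivation exists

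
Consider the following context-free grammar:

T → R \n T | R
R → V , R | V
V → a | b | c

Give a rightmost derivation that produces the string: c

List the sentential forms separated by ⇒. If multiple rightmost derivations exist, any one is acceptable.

T ⇒ R ⇒ V ⇒ c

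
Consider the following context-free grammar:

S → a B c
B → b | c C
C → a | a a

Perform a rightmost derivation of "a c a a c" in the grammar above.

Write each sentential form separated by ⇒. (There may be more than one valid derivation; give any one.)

S ⇒ a B c ⇒ a c C c ⇒ a c a a c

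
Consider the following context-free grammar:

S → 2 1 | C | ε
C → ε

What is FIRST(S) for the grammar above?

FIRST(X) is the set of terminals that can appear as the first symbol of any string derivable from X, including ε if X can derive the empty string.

We compute FIRST(S) using the standard algorithm.
FIRST(C) = {ε}
FIRST(S) = {2, ε}
Therefore, FIRST(S) = {2, ε}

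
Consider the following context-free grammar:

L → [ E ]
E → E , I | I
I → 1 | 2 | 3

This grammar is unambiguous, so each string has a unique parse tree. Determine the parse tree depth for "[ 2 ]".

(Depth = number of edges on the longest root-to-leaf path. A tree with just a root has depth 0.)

3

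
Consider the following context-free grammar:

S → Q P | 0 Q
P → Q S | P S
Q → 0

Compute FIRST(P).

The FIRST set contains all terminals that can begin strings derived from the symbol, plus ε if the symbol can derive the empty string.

We compute FIRST(P) using the standard algorithm.
FIRST(P) = {0}
FIRST(Q) = {0}
FIRST(S) = {0}
Therefore, FIRST(P) = {0}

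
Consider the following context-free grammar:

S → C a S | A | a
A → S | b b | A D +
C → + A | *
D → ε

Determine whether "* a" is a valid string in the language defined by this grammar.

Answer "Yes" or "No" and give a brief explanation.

No - no valid derivation exists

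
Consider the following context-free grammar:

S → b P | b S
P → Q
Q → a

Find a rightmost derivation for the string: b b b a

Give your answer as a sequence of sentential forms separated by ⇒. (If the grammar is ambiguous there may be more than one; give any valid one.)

S ⇒ b S ⇒ b b S ⇒ b b b P ⇒ b b b Q ⇒ b b b a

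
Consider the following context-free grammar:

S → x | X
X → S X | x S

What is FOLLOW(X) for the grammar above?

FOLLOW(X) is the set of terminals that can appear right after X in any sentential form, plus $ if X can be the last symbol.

We compute FOLLOW(X) using the standard algorithm.
FOLLOW(S) starts with {$}.
FIRST(S) = {x}
FIRST(X) = {x}
FOLLOW(S) = {$, x}
FOLLOW(X) = {$, x}
Therefore, FOLLOW(X) = {$, x}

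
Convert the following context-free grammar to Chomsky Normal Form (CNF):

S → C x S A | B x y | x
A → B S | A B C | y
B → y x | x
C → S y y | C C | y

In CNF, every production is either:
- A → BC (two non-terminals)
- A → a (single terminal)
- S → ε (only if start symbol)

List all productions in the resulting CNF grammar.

TX → x; TY → y; S → x; A → y; B → x; C → y; S → C X0; X0 → TX X1; X1 → S A; S → B X2; X2 → TX TY; A → B S; A → A X3; X3 → B C; B → TY TX; C → S X4; X4 → TY TY; C → C C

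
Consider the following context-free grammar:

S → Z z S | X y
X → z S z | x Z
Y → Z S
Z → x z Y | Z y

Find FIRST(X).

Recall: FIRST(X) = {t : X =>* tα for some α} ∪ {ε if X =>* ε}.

We compute FIRST(X) using the standard algorithm.
FIRST(S) = {x, z}
FIRST(X) = {x, z}
FIRST(Y) = {x}
FIRST(Z) = {x}
Therefore, FIRST(X) = {x, z}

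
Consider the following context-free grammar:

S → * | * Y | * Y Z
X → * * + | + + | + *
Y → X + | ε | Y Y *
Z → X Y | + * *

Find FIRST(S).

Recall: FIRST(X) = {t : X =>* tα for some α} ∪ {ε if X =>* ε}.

We compute FIRST(S) using the standard algorithm.
FIRST(S) = {*}
FIRST(X) = {*, +}
FIRST(Y) = {*, +, ε}
FIRST(Z) = {*, +}
Therefore, FIRST(S) = {*}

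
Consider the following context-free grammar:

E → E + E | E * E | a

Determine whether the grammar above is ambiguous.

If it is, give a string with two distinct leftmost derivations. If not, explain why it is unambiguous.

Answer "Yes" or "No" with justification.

Yes - the string 'a * a * a + a + a + a' has two distinct leftmost derivations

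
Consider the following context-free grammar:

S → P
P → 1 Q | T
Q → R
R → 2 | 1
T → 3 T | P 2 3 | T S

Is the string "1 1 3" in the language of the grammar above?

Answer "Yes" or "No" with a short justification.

No - no valid derivation exists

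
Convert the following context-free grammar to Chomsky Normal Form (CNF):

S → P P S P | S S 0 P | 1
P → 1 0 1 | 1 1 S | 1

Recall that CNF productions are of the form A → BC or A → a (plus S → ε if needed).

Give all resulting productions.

T0 → 0; S → 1; T1 → 1; P → 1; S → P X0; X0 → P X1; X1 → S P; S → S X2; X2 → S X3; X3 → T0 P; P → T1 X4; X4 → T0 T1; P → T1 X5; X5 → T1 S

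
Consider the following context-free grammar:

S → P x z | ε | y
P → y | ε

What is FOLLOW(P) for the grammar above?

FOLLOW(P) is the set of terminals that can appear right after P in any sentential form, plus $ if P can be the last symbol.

We compute FOLLOW(P) using the standard algorithm.
FOLLOW(S) starts with {$}.
FIRST(P) = {y, ε}
FIRST(S) = {x, y, ε}
FOLLOW(P) = {x}
FOLLOW(S) = {$}
Therefore, FOLLOW(P) = {x}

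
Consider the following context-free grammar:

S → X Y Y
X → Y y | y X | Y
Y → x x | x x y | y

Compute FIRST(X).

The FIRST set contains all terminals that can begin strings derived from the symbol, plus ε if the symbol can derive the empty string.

We compute FIRST(X) using the standard algorithm.
FIRST(S) = {x, y}
FIRST(X) = {x, y}
FIRST(Y) = {x, y}
Therefore, FIRST(X) = {x, y}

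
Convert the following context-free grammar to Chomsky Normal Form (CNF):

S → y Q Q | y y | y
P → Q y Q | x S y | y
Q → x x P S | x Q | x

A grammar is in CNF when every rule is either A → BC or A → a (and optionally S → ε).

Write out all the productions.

TY → y; S → y; TX → x; P → y; Q → x; S → TY X0; X0 → Q Q; S → TY TY; P → Q X1; X1 → TY Q; P → TX X2; X2 → S TY; Q → TX X3; X3 → TX X4; X4 → P S; Q → TX Q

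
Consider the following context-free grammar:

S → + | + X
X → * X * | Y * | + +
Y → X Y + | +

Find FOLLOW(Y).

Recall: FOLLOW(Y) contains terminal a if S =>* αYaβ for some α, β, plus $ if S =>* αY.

We compute FOLLOW(Y) using the standard algorithm.
FOLLOW(S) starts with {$}.
FIRST(S) = {+}
FIRST(X) = {*, +}
FIRST(Y) = {*, +}
FOLLOW(S) = {$}
FOLLOW(X) = {$, *, +}
FOLLOW(Y) = {*, +}
Therefore, FOLLOW(Y) = {*, +}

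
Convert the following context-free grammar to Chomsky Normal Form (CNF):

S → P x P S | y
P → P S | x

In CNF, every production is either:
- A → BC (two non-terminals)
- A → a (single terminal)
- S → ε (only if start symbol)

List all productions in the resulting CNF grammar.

TX → x; S → y; P → x; S → P X0; X0 → TX X1; X1 → P S; P → P S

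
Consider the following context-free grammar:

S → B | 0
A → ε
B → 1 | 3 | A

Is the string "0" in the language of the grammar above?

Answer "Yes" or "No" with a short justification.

Yes - a valid derivation exists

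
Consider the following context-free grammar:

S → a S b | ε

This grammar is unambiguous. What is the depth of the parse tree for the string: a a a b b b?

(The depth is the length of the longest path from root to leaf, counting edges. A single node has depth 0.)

4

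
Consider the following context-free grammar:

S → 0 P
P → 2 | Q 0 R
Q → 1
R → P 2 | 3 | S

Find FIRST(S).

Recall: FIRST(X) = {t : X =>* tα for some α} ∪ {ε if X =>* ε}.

We compute FIRST(S) using the standard algorithm.
FIRST(P) = {1, 2}
FIRST(Q) = {1}
FIRST(R) = {0, 1, 2, 3}
FIRST(S) = {0}
Therefore, FIRST(S) = {0}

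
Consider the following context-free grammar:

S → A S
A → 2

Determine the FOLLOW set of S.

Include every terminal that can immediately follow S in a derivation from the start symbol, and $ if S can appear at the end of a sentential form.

We compute FOLLOW(S) using the standard algorithm.
FOLLOW(S) starts with {$}.
FIRST(A) = {2}
FIRST(S) = {2}
FOLLOW(A) = {2}
FOLLOW(S) = {$}
Therefore, FOLLOW(S) = {$}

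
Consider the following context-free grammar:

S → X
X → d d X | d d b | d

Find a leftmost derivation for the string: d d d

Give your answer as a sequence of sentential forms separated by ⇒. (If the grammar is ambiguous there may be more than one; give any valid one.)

S ⇒ X ⇒ d d X ⇒ d d d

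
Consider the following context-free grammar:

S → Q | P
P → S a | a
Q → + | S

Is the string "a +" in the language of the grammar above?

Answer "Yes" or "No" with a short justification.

No - no valid derivation exists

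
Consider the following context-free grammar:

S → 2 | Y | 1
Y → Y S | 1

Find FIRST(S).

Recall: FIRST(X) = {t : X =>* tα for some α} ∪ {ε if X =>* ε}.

We compute FIRST(S) using the standard algorithm.
FIRST(S) = {1, 2}
FIRST(Y) = {1}
Therefore, FIRST(S) = {1, 2}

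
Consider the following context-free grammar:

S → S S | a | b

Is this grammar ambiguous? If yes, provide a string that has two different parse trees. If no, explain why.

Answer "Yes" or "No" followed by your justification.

Yes - the string 'b b b a b' has two distinct leftmost derivations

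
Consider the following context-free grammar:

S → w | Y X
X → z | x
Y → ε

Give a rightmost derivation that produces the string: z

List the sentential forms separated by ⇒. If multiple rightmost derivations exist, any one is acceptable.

S ⇒ Y X ⇒ Y z ⇒ z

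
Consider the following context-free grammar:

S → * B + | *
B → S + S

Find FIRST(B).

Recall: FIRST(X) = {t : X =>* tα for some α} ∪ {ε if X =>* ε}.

We compute FIRST(B) using the standard algorithm.
FIRST(B) = {*}
FIRST(S) = {*}
Therefore, FIRST(B) = {*}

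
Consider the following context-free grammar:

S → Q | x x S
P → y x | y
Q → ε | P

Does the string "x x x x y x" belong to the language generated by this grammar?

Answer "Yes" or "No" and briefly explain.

Yes - a valid derivation exists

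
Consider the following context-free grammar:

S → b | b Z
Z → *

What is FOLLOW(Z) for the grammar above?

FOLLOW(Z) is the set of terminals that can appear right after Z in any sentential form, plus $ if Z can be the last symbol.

We compute FOLLOW(Z) using the standard algorithm.
FOLLOW(S) starts with {$}.
FIRST(S) = {b}
FIRST(Z) = {*}
FOLLOW(S) = {$}
FOLLOW(Z) = {$}
Therefore, FOLLOW(Z) = {$}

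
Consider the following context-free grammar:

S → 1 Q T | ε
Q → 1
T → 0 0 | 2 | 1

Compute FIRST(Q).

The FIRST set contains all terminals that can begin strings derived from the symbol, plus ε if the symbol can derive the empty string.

We compute FIRST(Q) using the standard algorithm.
FIRST(Q) = {1}
FIRST(S) = {1, ε}
FIRST(T) = {0, 1, 2}
Therefore, FIRST(Q) = {1}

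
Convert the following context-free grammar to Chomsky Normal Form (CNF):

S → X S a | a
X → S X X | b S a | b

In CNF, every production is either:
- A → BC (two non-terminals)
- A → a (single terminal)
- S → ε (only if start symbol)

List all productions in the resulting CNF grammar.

TA → a; S → a; TB → b; X → b; S → X X0; X0 → S TA; X → S X1; X1 → X X; X → TB X2; X2 → S TA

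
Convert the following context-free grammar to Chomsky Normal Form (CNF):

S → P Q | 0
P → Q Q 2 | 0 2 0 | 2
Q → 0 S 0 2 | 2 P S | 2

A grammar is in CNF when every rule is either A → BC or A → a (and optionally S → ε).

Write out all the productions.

S → 0; T2 → 2; T0 → 0; P → 2; Q → 2; S → P Q; P → Q X0; X0 → Q T2; P → T0 X1; X1 → T2 T0; Q → T0 X2; X2 → S X3; X3 → T0 T2; Q → T2 X4; X4 → P S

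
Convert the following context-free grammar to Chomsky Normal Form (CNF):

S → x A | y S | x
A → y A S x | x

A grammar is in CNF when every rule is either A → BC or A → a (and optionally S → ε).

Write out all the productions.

TX → x; TY → y; S → x; A → x; S → TX A; S → TY S; A → TY X0; X0 → A X1; X1 → S TX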